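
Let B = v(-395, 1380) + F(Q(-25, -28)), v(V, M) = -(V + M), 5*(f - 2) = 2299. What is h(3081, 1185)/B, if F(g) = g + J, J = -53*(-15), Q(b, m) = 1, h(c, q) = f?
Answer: -2309/945 ≈ -2.4434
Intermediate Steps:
f = 2309/5 (f = 2 + (⅕)*2299 = 2 + 2299/5 = 2309/5 ≈ 461.80)
h(c, q) = 2309/5
v(V, M) = -M - V (v(V, M) = -(M + V) = -M - V)
J = 795
F(g) = 795 + g (F(g) = g + 795 = 795 + g)
B = -189 (B = (-1*1380 - 1*(-395)) + (795 + 1) = (-1380 + 395) + 796 = -985 + 796 = -189)
h(3081, 1185)/B = (2309/5)/(-189) = (2309/5)*(-1/189) = -2309/945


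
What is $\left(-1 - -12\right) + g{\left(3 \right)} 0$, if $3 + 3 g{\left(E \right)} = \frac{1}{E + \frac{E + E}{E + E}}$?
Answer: $11$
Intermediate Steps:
$g{\left(E \right)} = -1 + \frac{1}{3 \left(1 + E\right)}$ ($g{\left(E \right)} = -1 + \frac{1}{3 \left(E + \frac{E + E}{E + E}\right)} = -1 + \frac{1}{3 \left(E + \frac{2 E}{2 E}\right)} = -1 + \frac{1}{3 \left(E + 2 E \frac{1}{2 E}\right)} = -1 + \frac{1}{3 \left(E + 1\right)} = -1 + \frac{1}{3 \left(1 + E\right)}$)
$\left(-1 - -12\right) + g{\left(3 \right)} 0 = \left(-1 - -12\right) + \frac{- \frac{2}{3} - 3}{1 + 3} \cdot 0 = \left(-1 + 12\right) + \frac{- \frac{2}{3} - 3}{4} \cdot 0 = 11 + \frac{1}{4} \left(- \frac{11}{3}\right) 0 = 11 - 0 = 11 + 0 = 11$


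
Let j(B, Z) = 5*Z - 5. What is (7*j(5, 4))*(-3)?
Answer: -315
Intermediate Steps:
j(B, Z) = -5 + 5*Z
(7*j(5, 4))*(-3) = (7*(-5 + 5*4))*(-3) = (7*(-5 + 20))*(-3) = (7*15)*(-3) = 105*(-3) = -315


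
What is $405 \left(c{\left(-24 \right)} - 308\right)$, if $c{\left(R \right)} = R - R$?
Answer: $-124740$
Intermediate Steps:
$c{\left(R \right)} = 0$
$405 \left(c{\left(-24 \right)} - 308\right) = 405 \left(0 - 308\right) = 405 \left(-308\right) = -124740$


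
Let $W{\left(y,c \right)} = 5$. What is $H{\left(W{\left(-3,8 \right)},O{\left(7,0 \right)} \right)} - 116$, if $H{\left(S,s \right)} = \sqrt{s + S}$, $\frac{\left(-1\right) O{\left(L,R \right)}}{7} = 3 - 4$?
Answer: $-116 + 2 \sqrt{3} \approx -112.54$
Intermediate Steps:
$O{\left(L,R \right)} = 7$ ($O{\left(L,R \right)} = - 7 \left(3 - 4\right) = \left(-7\right) \left(-1\right) = 7$)
$H{\left(S,s \right)} = \sqrt{S + s}$
$H{\left(W{\left(-3,8 \right)},O{\left(7,0 \right)} \right)} - 116 = \sqrt{5 + 7} - 116 = \sqrt{12} - 116 = 2 \sqrt{3} - 116 = -116 + 2 \sqrt{3}$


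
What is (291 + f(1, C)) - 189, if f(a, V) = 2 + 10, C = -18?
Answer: 114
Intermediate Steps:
f(a, V) = 12
(291 + f(1, C)) - 189 = (291 + 12) - 189 = 303 - 189 = 114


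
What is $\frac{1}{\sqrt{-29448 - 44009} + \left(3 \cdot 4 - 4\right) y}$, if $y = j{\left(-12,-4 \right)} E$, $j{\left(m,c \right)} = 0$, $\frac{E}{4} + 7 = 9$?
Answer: $- \frac{i \sqrt{73457}}{73457} \approx - 0.0036896 i$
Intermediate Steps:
$E = 8$ ($E = -28 + 4 \cdot 9 = -28 + 36 = 8$)
$y = 0$ ($y = 0 \cdot 8 = 0$)
$\frac{1}{\sqrt{-29448 - 44009} + \left(3 \cdot 4 - 4\right) y} = \frac{1}{\sqrt{-29448 - 44009} + \left(3 \cdot 4 - 4\right) 0} = \frac{1}{\sqrt{-73457} + \left(12 - 4\right) 0} = \frac{1}{i \sqrt{73457} + 8 \cdot 0} = \frac{1}{i \sqrt{73457} + 0} = \frac{1}{i \sqrt{73457}} = - \frac{i \sqrt{73457}}{73457}$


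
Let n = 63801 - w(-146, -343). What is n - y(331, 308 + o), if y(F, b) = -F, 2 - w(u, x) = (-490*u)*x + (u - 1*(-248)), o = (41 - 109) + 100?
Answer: -24473988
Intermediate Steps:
o = 32 (o = -68 + 100 = 32)
w(u, x) = -246 - u + 490*u*x (w(u, x) = 2 - ((-490*u)*x + (u - 1*(-248))) = 2 - (-490*u*x + (u + 248)) = 2 - (-490*u*x + (248 + u)) = 2 - (248 + u - 490*u*x) = 2 + (-248 - u + 490*u*x) = -246 - u + 490*u*x)
n = -24474319 (n = 63801 - (-246 - 1*(-146) + 490*(-146)*(-343)) = 63801 - (-246 + 146 + 24538220) = 63801 - 1*24538120 = 63801 - 24538120 = -24474319)
n - y(331, 308 + o) = -24474319 - (-1)*331 = -24474319 - 1*(-331) = -24474319 + 331 = -24473988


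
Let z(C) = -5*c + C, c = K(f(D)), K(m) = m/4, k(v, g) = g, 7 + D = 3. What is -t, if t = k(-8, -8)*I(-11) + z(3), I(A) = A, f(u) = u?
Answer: -96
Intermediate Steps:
D = -4 (D = -7 + 3 = -4)
K(m) = m/4 (K(m) = m*(¼) = m/4)
c = -1 (c = (¼)*(-4) = -1)
z(C) = 5 + C (z(C) = -5*(-1) + C = 5 + C)
t = 96 (t = -8*(-11) + (5 + 3) = 88 + 8 = 96)
-t = -1*96 = -96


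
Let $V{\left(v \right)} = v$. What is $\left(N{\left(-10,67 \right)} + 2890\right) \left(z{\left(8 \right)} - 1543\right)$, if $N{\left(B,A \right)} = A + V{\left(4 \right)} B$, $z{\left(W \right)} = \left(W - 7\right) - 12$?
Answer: $-4533018$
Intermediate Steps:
$z{\left(W \right)} = -19 + W$ ($z{\left(W \right)} = \left(-7 + W\right) - 12 = -19 + W$)
$N{\left(B,A \right)} = A + 4 B$
$\left(N{\left(-10,67 \right)} + 2890\right) \left(z{\left(8 \right)} - 1543\right) = \left(\left(67 + 4 \left(-10\right)\right) + 2890\right) \left(\left(-19 + 8\right) - 1543\right) = \left(\left(67 - 40\right) + 2890\right) \left(-11 - 1543\right) = \left(27 + 2890\right) \left(-1554\right) = 2917 \left(-1554\right) = -4533018$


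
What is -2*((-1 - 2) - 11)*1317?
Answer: 36876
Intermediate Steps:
-2*((-1 - 2) - 11)*1317 = -2*(-3 - 11)*1317 = -2*(-14)*1317 = 28*1317 = 36876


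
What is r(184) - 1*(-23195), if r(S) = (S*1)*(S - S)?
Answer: 23195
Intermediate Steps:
r(S) = 0 (r(S) = S*0 = 0)
r(184) - 1*(-23195) = 0 - 1*(-23195) = 0 + 23195 = 23195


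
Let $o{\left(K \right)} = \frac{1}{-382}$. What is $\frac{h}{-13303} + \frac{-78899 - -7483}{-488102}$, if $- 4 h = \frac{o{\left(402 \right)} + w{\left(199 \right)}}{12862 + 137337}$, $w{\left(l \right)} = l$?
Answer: $\frac{109019851605814595}{745110319161264616} \approx 0.14631$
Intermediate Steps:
$o{\left(K \right)} = - \frac{1}{382}$
$h = - \frac{76017}{229504072}$ ($h = - \frac{\left(- \frac{1}{382} + 199\right) \frac{1}{12862 + 137337}}{4} = - \frac{\frac{76017}{382} \cdot \frac{1}{150199}}{4} = \left(- \frac{1}{4}\right) \frac{76017}{57376018} = - \frac{76017}{229504072} \approx -0.00033122$)
$\frac{h}{-13303} + \frac{-78899 - -7483}{-488102} = - \frac{76017}{229504072 \left(-13303\right)} + \frac{-78899 - -7483}{-488102} = \left(- \frac{76017}{229504072}\right) \left(- \frac{1}{13303}\right) + \left(-78899 + 7483\right) \left(- \frac{1}{488102}\right) = \frac{76017}{3053092669816} - - \frac{35708}{244051} = \frac{76017}{3053092669816} + \frac{35708}{244051} = \frac{109019851605814595}{745110319161264616}$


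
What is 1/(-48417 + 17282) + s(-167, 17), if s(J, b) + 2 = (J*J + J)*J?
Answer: -144141848761/31135 ≈ -4.6296e+6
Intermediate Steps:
s(J, b) = -2 + J*(J + J²) (s(J, b) = -2 + (J*J + J)*J = -2 + (J² + J)*J = -2 + (J + J²)*J = -2 + J*(J + J²))
1/(-48417 + 17282) + s(-167, 17) = 1/(-48417 + 17282) + (-2 + (-167)² + (-167)³) = 1/(-31135) + (-2 + 27889 - 4657463) = -1/31135 - 4629576 = -144141848761/31135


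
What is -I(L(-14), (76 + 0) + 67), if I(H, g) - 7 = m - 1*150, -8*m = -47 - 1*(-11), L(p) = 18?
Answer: 277/2 ≈ 138.50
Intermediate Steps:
m = 9/2 (m = -(-47 - 1*(-11))/8 = -(-47 + 11)/8 = -⅛*(-36) = 9/2 ≈ 4.5000)
I(H, g) = -277/2 (I(H, g) = 7 + (9/2 - 1*150) = 7 + (9/2 - 150) = 7 - 291/2 = -277/2)
-I(L(-14), (76 + 0) + 67) = -1*(-277/2) = 277/2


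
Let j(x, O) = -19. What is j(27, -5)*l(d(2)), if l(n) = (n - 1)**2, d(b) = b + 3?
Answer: -304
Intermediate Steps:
d(b) = 3 + b
l(n) = (-1 + n)**2
j(27, -5)*l(d(2)) = -19*(-1 + (3 + 2))**2 = -19*(-1 + 5)**2 = -19*4**2 = -19*16 = -304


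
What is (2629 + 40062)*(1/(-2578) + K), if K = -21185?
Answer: -2331566019321/2578 ≈ -9.0441e+8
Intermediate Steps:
(2629 + 40062)*(1/(-2578) + K) = (2629 + 40062)*(1/(-2578) - 21185) = 42691*(-1/2578 - 21185) = 42691*(-54614931/2578) = -2331566019321/2578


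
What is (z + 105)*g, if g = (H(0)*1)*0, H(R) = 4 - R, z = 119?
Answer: 0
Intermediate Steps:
g = 0 (g = ((4 - 1*0)*1)*0 = ((4 + 0)*1)*0 = (4*1)*0 = 4*0 = 0)
(z + 105)*g = (119 + 105)*0 = 224*0 = 0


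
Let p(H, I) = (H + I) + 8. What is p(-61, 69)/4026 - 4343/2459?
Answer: -8722787/4949967 ≈ -1.7622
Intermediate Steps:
p(H, I) = 8 + H + I
p(-61, 69)/4026 - 4343/2459 = (8 - 61 + 69)/4026 - 4343/2459 = 16*(1/4026) - 4343*1/2459 = 8/2013 - 4343/2459 = -8722787/4949967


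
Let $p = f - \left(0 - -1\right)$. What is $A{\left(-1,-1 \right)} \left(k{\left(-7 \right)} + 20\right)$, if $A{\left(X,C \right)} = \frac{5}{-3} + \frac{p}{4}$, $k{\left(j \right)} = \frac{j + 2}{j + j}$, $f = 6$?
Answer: $- \frac{475}{56} \approx -8.4821$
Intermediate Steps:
$k{\left(j \right)} = \frac{2 + j}{2 j}$
$p = 5$ ($p = 6 - \left(0 - -1\right) = 6 - \left(0 + 1\right) = 6 - 1 = 5$)
$A{\left(X,C \right)} = - \frac{5}{12}$ ($A{\left(X,C \right)} = \frac{5}{-3} + \frac{5}{4} = 5 \left(- \frac{1}{3}\right) + 5 \cdot \frac{1}{4} = - \frac{5}{3} + \frac{5}{4} = - \frac{5}{12}$)
$A{\left(-1,-1 \right)} \left(k{\left(-7 \right)} + 20\right) = - \frac{5 \left(\frac{2 - 7}{2 \left(-7\right)} + 20\right)}{12} = - \frac{5 \left(\frac{1}{2} \left(- \frac{1}{7}\right) \left(-5\right) + 20\right)}{12} = - \frac{5 \left(\frac{5}{14} + 20\right)}{12} = \left(- \frac{5}{12}\right) \frac{285}{14} = - \frac{475}{56}$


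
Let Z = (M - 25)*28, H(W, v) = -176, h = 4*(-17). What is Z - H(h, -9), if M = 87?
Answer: 1912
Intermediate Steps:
h = -68
Z = 1736 (Z = (87 - 25)*28 = 62*28 = 1736)
Z - H(h, -9) = 1736 - 1*(-176) = 1736 + 176 = 1912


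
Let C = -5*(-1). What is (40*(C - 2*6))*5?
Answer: -1400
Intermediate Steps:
C = 5
(40*(C - 2*6))*5 = (40*(5 - 2*6))*5 = (40*(5 - 12))*5 = (40*(-7))*5 = -280*5 = -1400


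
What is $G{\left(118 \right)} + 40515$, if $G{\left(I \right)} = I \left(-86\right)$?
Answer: $30367$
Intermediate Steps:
$G{\left(I \right)} = - 86 I$
$G{\left(118 \right)} + 40515 = \left(-86\right) 118 + 40515 = -10148 + 40515 = 30367$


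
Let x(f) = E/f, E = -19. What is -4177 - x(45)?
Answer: -187946/45 ≈ -4176.6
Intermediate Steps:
x(f) = -19/f
-4177 - x(45) = -4177 - (-19)/45 = -4177 - 1*(-19/45) = -4177 + 19/45 = -187946/45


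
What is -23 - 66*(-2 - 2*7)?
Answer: 1033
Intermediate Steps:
-23 - 66*(-2 - 2*7) = -23 - 66*(-2 - 14) = -23 - 66*(-16) = -23 + 1056 = 1033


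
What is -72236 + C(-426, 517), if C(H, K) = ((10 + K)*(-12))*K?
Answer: -3341744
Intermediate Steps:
C(H, K) = K*(-120 - 12*K) (C(H, K) = (-120 - 12*K)*K = K*(-120 - 12*K))
-72236 + C(-426, 517) = -72236 - 12*517*(10 + 517) = -72236 - 12*517*527 = -72236 - 3269508 = -3341744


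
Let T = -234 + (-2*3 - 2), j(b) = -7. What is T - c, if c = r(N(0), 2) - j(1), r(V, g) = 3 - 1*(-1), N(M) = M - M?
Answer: -253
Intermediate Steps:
N(M) = 0
r(V, g) = 4 (r(V, g) = 3 + 1 = 4)
c = 11 (c = 4 - 1*(-7) = 4 + 7 = 11)
T = -242 (T = -234 + (-6 - 2) = -234 - 8 = -242)
T - c = -242 - 1*11 = -242 - 11 = -253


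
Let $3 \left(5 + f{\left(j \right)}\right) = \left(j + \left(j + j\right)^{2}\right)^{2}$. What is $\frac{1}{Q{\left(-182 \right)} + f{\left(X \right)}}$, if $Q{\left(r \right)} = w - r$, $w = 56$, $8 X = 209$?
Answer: $\frac{768}{1944900745} \approx 3.9488 \cdot 10^{-7}$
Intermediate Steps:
$X = \frac{209}{8}$ ($X = \frac{1}{8} \cdot 209 = \frac{209}{8} \approx 26.125$)
$Q{\left(r \right)} = 56 - r$
$f{\left(j \right)} = -5 + \frac{\left(j + 4 j^{2}\right)^{2}}{3}$ ($f{\left(j \right)} = -5 + \frac{\left(j + \left(j + j\right)^{2}\right)^{2}}{3} = -5 + \frac{\left(j + \left(2 j\right)^{2}\right)^{2}}{3} = -5 + \frac{\left(j + 4 j^{2}\right)^{2}}{3}$)
$\frac{1}{Q{\left(-182 \right)} + f{\left(X \right)}} = \frac{1}{\left(56 - -182\right) - \left(5 - \frac{\left(\frac{209}{8}\right)^{2} \left(1 + 4 \cdot \frac{209}{8}\right)^{2}}{3}\right)} = \frac{1}{\left(56 + 182\right) - \left(5 - \frac{43681 \left(1 + \frac{209}{2}\right)^{2}}{192}\right)} = \frac{1}{238 - \left(5 - \frac{43681 \left(\frac{211}{2}\right)^{2}}{192}\right)} = \frac{1}{238 - \left(5 - \frac{1944721801}{768}\right)} = \frac{1}{238 + \left(-5 + \frac{1944721801}{768}\right)} = \frac{1}{238 + \frac{1944717961}{768}} = \frac{1}{\frac{1944900745}{768}} = \frac{768}{1944900745}$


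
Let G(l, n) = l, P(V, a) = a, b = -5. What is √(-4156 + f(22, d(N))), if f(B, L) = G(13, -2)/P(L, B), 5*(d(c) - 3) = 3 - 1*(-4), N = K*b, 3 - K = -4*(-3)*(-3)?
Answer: I*√2011218/22 ≈ 64.462*I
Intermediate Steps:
K = 39 (K = 3 - (-4*(-3))*(-3) = 3 - 12*(-3) = 3 - 1*(-36) = 3 + 36 = 39)
N = -195 (N = 39*(-5) = -195)
d(c) = 22/5 (d(c) = 3 + (3 - 1*(-4))/5 = 3 + (3 + 4)/5 = 3 + (⅕)*7 = 3 + 7/5 = 22/5)
f(B, L) = 13/B
√(-4156 + f(22, d(N))) = √(-4156 + 13/22) = √(-91419/22) = I*√2011218/22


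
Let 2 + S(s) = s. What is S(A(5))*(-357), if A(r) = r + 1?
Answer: -1428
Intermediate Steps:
A(r) = 1 + r
S(s) = -2 + s
S(A(5))*(-357) = (-2 + (1 + 5))*(-357) = (-2 + 6)*(-357) = 4*(-357) = -1428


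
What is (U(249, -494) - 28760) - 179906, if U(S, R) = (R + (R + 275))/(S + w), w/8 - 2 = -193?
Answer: -266883101/1279 ≈ -2.0867e+5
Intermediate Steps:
w = -1528 (w = 16 + 8*(-193) = 16 - 1544 = -1528)
U(S, R) = (275 + 2*R)/(-1528 + S) (U(S, R) = (R + (R + 275))/(S - 1528) = (R + (275 + R))/(-1528 + S) = (275 + 2*R)/(-1528 + S))
(U(249, -494) - 28760) - 179906 = ((275 + 2*(-494))/(-1528 + 249) - 28760) - 179906 = ((275 - 988)/(-1279) - 28760) - 179906 = (-1/1279*(-713) - 28760) - 179906 = (713/1279 - 28760) - 179906 = -36783327/1279 - 179906 = -266883101/1279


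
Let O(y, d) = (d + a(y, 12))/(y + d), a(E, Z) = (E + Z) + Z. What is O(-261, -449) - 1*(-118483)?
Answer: 42061808/355 ≈ 1.1848e+5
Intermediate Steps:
a(E, Z) = E + 2*Z
O(y, d) = (24 + d + y)/(d + y) (O(y, d) = (d + (y + 2*12))/(y + d) = (d + (y + 24))/(d + y) = (d + (24 + y))/(d + y) = (24 + d + y)/(d + y))
O(-261, -449) - 1*(-118483) = (24 - 449 - 261)/(-449 - 261) - 1*(-118483) = -686/(-710) + 118483 = -1/710*(-686) + 118483 = 343/355 + 118483 = 42061808/355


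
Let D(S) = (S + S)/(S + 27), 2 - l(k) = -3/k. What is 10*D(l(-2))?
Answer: 4/11 ≈ 0.36364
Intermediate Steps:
l(k) = 2 + 3/k (l(k) = 2 - (-3)/k = 2 + 3/k)
D(S) = 2*S/(27 + S) (D(S) = (2*S)/(27 + S) = 2*S/(27 + S))
10*D(l(-2)) = 10*(2*(2 + 3/(-2))/(27 + (2 + 3/(-2)))) = 10*(2*(2 + 3*(-½))/(27 + (2 + 3*(-½)))) = 10*(2*(2 - 3/2)/(27 + (2 - 3/2))) = 10*(2*(½)/(27 + ½)) = 10*(2*(½)/(55/2)) = 10*(2*(½)*(2/55)) = 10*(2/55) = 4/11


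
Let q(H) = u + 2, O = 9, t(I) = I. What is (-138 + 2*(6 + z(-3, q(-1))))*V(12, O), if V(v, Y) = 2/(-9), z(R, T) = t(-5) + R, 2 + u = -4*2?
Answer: 284/9 ≈ 31.556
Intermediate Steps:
u = -10 (u = -2 - 4*2 = -2 - 8 = -10)
q(H) = -8 (q(H) = -10 + 2 = -8)
z(R, T) = -5 + R
V(v, Y) = -2/9 (V(v, Y) = 2*(-1/9) = -2/9)
(-138 + 2*(6 + z(-3, q(-1))))*V(12, O) = (-138 + 2*(6 + (-5 - 3)))*(-2/9) = (-138 + 2*(6 - 8))*(-2/9) = (-138 + 2*(-2))*(-2/9) = (-138 - 4)*(-2/9) = -142*(-2/9) = 284/9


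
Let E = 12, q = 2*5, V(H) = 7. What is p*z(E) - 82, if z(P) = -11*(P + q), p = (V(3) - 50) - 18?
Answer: 14680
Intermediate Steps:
q = 10
p = -61 (p = (7 - 50) - 18 = -43 - 18 = -61)
z(P) = -110 - 11*P (z(P) = -11*(P + 10) = -11*(10 + P) = -110 - 11*P)
p*z(E) - 82 = -61*(-110 - 11*12) - 82 = -61*(-110 - 132) - 82 = -61*(-242) - 82 = 14762 - 82 = 14680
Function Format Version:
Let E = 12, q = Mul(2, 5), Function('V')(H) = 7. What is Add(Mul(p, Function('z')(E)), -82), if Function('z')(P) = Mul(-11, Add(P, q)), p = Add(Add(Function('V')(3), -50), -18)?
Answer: 14680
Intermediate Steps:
q = 10
p = -61 (p = Add(Add(7, -50), -18) = Add(-43, -18) = -61)
Function('z')(P) = Add(-110, Mul(-11, P)) (Function('z')(P) = Mul(-11, Add(P, 10)) = Mul(-11, Add(10, P)) = Add(-110, Mul(-11, P)))
Add(Mul(p, Function('z')(E)), -82) = Add(Mul(-61, Add(-110, Mul(-11, 12))), -82) = Add(Mul(-61, Add(-110, -132)), -82) = Add(Mul(-61, -242), -82) = Add(14762, -82) = 14680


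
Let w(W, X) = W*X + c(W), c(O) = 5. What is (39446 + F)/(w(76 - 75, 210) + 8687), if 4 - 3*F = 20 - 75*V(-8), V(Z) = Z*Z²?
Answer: 39961/13353 ≈ 2.9927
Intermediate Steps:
V(Z) = Z³
w(W, X) = 5 + W*X (w(W, X) = W*X + 5 = 5 + W*X)
F = -38416/3 (F = 4/3 - (20 - 75*(-8)³)/3 = 4/3 - (20 - 75*(-512))/3 = 4/3 - (20 + 38400)/3 = 4/3 - ⅓*38420 = 4/3 - 38420/3 = -38416/3 ≈ -12805.)
(39446 + F)/(w(76 - 75, 210) + 8687) = (39446 - 38416/3)/((5 + (76 - 75)*210) + 8687) = 79922/(3*((5 + 1*210) + 8687)) = 79922/(3*((5 + 210) + 8687)) = 79922/(3*(215 + 8687)) = (79922/3)/8902 = (79922/3)*(1/8902) = 39961/13353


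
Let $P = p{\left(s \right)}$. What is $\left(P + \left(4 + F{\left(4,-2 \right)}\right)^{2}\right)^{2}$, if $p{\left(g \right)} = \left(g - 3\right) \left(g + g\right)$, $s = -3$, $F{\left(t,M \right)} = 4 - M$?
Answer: $18496$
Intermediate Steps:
$p{\left(g \right)} = 2 g \left(-3 + g\right)$ ($p{\left(g \right)} = \left(-3 + g\right) 2 g = 2 g \left(-3 + g\right)$)
$P = 36$ ($P = 2 \left(-3\right) \left(-3 - 3\right) = 2 \left(-3\right) \left(-6\right) = 36$)
$\left(P + \left(4 + F{\left(4,-2 \right)}\right)^{2}\right)^{2} = \left(36 + \left(4 + \left(4 - -2\right)\right)^{2}\right)^{2} = \left(36 + \left(4 + \left(4 + 2\right)\right)^{2}\right)^{2} = \left(36 + \left(4 + 6\right)^{2}\right)^{2} = \left(36 + 10^{2}\right)^{2} = \left(36 + 100\right)^{2} = 136^{2} = 18496$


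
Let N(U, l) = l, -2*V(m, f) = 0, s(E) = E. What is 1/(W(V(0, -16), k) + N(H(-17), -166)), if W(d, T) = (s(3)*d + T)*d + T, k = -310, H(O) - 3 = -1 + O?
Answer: -1/476 ≈ -0.0021008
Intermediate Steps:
H(O) = 2 + O (H(O) = 3 + (-1 + O) = 2 + O)
V(m, f) = 0 (V(m, f) = -½*0 = 0)
W(d, T) = T + d*(T + 3*d) (W(d, T) = (3*d + T)*d + T = (T + 3*d)*d + T = d*(T + 3*d) + T = T + d*(T + 3*d))
1/(W(V(0, -16), k) + N(H(-17), -166)) = 1/((-310 + 3*0² - 310*0) - 166) = 1/((-310 + 3*0 + 0) - 166) = 1/((-310 + 0 + 0) - 166) = 1/(-310 - 166) = 1/(-476) = -1/476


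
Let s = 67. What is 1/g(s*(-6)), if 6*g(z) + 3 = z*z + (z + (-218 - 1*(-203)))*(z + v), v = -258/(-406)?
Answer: 203/11130152 ≈ 1.8239e-5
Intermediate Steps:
v = 129/203 (v = -258*(-1/406) = 129/203 ≈ 0.63547)
g(z) = -1/2 + z**2/6 + (-15 + z)*(129/203 + z)/6 (g(z) = -1/2 + (z*z + (z + (-218 - 1*(-203)))*(z + 129/203))/6 = -1/2 + (z**2 + (z + (-218 + 203))*(129/203 + z))/6 = -1/2 + (z**2 + (z - 15)*(129/203 + z))/6 = -1/2 + (z**2 + (-15 + z)*(129/203 + z))/6 = -1/2 + (z**2/6 + (-15 + z)*(129/203 + z)/6) = -1/2 + z**2/6 + (-15 + z)*(129/203 + z)/6)
1/g(s*(-6)) = 1/(-424/203 - 32562*(-6)/203 + (67*(-6))**2/3) = 1/(-424/203 - 486/203*(-402) + (1/3)*(-402)**2) = 1/(-424/203 + 195372/203 + (1/3)*161604) = 1/(-424/203 + 195372/203 + 53868) = 1/(11130152/203) = 203/11130152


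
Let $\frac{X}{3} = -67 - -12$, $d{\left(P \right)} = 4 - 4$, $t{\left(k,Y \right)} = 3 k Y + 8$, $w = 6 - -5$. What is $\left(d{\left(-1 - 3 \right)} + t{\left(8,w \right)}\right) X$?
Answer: $-44880$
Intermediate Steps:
$w = 11$ ($w = 6 + 5 = 11$)
$t{\left(k,Y \right)} = 8 + 3 Y k$ ($t{\left(k,Y \right)} = 3 Y k + 8 = 8 + 3 Y k$)
$d{\left(P \right)} = 0$
$X = -165$ ($X = 3 \left(-67 - -12\right) = 3 \left(-67 + 12\right) = 3 \left(-55\right) = -165$)
$\left(d{\left(-1 - 3 \right)} + t{\left(8,w \right)}\right) X = \left(0 + \left(8 + 3 \cdot 11 \cdot 8\right)\right) \left(-165\right) = \left(0 + \left(8 + 264\right)\right) \left(-165\right) = \left(0 + 272\right) \left(-165\right) = 272 \left(-165\right) = -44880$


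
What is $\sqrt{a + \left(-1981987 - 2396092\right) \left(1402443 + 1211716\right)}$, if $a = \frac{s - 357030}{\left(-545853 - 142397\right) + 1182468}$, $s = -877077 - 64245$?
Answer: $\frac{5 i \sqrt{27954563198571451228937}}{247109} \approx 3.383 \cdot 10^{6} i$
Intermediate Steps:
$s = -941322$
$a = - \frac{649176}{247109}$ ($a = \frac{-941322 - 357030}{\left(-545853 - 142397\right) + 1182468} = - \frac{1298352}{-688250 + 1182468} = - \frac{1298352}{494218} = \left(-1298352\right) \frac{1}{494218} = - \frac{649176}{247109} \approx -2.6271$)
$\sqrt{a + \left(-1981987 - 2396092\right) \left(1402443 + 1211716\right)} = \sqrt{- \frac{649176}{247109} + \left(-1981987 - 2396092\right) \left(1402443 + 1211716\right)} = \sqrt{- \frac{649176}{247109} - 11444994620561} = \sqrt{- \frac{2828161175692857325}{247109}} = \frac{5 i \sqrt{27954563198571451228937}}{247109}$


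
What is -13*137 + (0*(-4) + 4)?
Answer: -1777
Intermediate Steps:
-13*137 + (0*(-4) + 4) = -1781 + (0 + 4) = -1781 + 4 = -1777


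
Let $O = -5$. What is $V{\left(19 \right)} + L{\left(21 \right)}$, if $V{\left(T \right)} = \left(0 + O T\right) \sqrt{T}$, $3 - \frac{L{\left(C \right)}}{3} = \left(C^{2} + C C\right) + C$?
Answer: $-2700 - 95 \sqrt{19} \approx -3114.1$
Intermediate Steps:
$L{\left(C \right)} = 9 - 6 C^{2} - 3 C$ ($L{\left(C \right)} = 9 - 3 \left(\left(C^{2} + C C\right) + C\right) = 9 - 3 \left(\left(C^{2} + C^{2}\right) + C\right) = 9 - 3 \left(2 C^{2} + C\right) = 9 - 3 \left(C + 2 C^{2}\right) = 9 - \left(3 C + 6 C^{2}\right) = 9 - 6 C^{2} - 3 C$)
$V{\left(T \right)} = - 5 T^{\frac{3}{2}}$ ($V{\left(T \right)} = \left(0 - 5 T\right) \sqrt{T} = - 5 T \sqrt{T} = - 5 T^{\frac{3}{2}}$)
$V{\left(19 \right)} + L{\left(21 \right)} = - 5 \cdot 19^{\frac{3}{2}} - \left(54 + 2646\right) = - 5 \cdot 19 \sqrt{19} - 2700 = - 95 \sqrt{19} - 2700 = -2700 - 95 \sqrt{19}$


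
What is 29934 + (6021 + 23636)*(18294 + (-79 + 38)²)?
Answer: 592428509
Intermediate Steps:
29934 + (6021 + 23636)*(18294 + (-79 + 38)²) = 29934 + 29657*(18294 + (-41)²) = 29934 + 29657*(18294 + 1681) = 29934 + 29657*19975 = 29934 + 592398575 = 592428509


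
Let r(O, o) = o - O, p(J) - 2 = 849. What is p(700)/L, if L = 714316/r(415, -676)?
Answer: -928441/714316 ≈ -1.2998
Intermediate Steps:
p(J) = 851 (p(J) = 2 + 849 = 851)
L = -714316/1091 (L = 714316/(-676 - 1*415) = 714316/(-676 - 415) = 714316/(-1091) = 714316*(-1/1091) = -714316/1091 ≈ -654.74)
p(700)/L = 851/(-714316/1091) = 851*(-1091/714316) = -928441/714316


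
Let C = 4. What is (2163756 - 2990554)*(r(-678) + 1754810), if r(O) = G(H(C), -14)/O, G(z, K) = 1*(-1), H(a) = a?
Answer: -491846082464219/339 ≈ -1.4509e+12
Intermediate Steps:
G(z, K) = -1
r(O) = -1/O
(2163756 - 2990554)*(r(-678) + 1754810) = (2163756 - 2990554)*(-1/(-678) + 1754810) = -826798*(-1*(-1/678) + 1754810) = -826798*(1/678 + 1754810) = -826798*1189761181/678 = -491846082464219/339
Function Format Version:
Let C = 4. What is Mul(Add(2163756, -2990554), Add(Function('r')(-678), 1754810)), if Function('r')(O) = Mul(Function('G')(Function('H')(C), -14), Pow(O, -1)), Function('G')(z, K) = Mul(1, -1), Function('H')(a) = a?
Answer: Rational(-491846082464219, 339) ≈ -1.4509e+12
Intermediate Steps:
Function('G')(z, K) = -1
Function('r')(O) = Mul(-1, Pow(O, -1))
Mul(Add(2163756, -2990554), Add(Function('r')(-678), 1754810)) = Mul(Add(2163756, -2990554), Add(Mul(-1, Pow(-678, -1)), 1754810)) = Mul(-826798, Add(Mul(-1, Rational(-1, 678)), 1754810)) = Mul(-826798, Add(Rational(1, 678), 1754810)) = Mul(-826798, Rational(1189761181, 678)) = Rational(-491846082464219, 339)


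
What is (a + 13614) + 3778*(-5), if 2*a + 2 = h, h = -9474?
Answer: -10014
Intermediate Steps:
a = -4738 (a = -1 + (½)*(-9474) = -1 - 4737 = -4738)
(a + 13614) + 3778*(-5) = (-4738 + 13614) + 3778*(-5) = 8876 - 18890 = -10014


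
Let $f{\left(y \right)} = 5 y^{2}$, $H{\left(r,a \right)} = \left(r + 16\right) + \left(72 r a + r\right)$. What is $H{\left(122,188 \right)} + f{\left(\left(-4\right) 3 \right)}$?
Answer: $1652372$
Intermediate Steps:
$H{\left(r,a \right)} = 16 + 2 r + 72 a r$ ($H{\left(r,a \right)} = \left(16 + r\right) + \left(72 a r + r\right) = \left(16 + r\right) + \left(r + 72 a r\right) = 16 + 2 r + 72 a r$)
$H{\left(122,188 \right)} + f{\left(\left(-4\right) 3 \right)} = \left(16 + 2 \cdot 122 + 72 \cdot 188 \cdot 122\right) + 5 \left(\left(-4\right) 3\right)^{2} = \left(16 + 244 + 1651392\right) + 5 \left(-12\right)^{2} = 1651652 + 5 \cdot 144 = 1651652 + 720 = 1652372$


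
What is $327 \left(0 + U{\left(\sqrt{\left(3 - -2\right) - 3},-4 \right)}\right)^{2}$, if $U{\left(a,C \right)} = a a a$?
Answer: $2616$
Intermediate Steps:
$U{\left(a,C \right)} = a^{3}$ ($U{\left(a,C \right)} = a^{2} a = a^{3}$)
$327 \left(0 + U{\left(\sqrt{\left(3 - -2\right) - 3},-4 \right)}\right)^{2} = 327 \left(0 + \left(\sqrt{\left(3 - -2\right) - 3}\right)^{3}\right)^{2} = 327 \left(0 + \left(\sqrt{\left(3 + 2\right) - 3}\right)^{3}\right)^{2} = 327 \left(0 + \left(\sqrt{5 - 3}\right)^{3}\right)^{2} = 327 \left(0 + \left(\sqrt{2}\right)^{3}\right)^{2} = 327 \left(0 + 2 \sqrt{2}\right)^{2} = 327 \left(2 \sqrt{2}\right)^{2} = 327 \cdot 8 = 2616$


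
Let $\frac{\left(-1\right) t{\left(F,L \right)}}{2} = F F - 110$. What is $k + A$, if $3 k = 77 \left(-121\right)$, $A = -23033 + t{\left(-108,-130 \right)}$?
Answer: $- \frac{147740}{3} \approx -49247.0$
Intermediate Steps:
$t{\left(F,L \right)} = 220 - 2 F^{2}$ ($t{\left(F,L \right)} = - 2 \left(F F - 110\right) = - 2 \left(F^{2} - 110\right) = - 2 \left(-110 + F^{2}\right) = 220 - 2 F^{2}$)
$A = -46141$ ($A = -23033 + \left(220 - 2 \left(-108\right)^{2}\right) = -23033 + \left(220 - 23328\right) = -23033 - 23108 = -46141$)
$k = - \frac{9317}{3}$ ($k = \frac{77 \left(-121\right)}{3} = \frac{1}{3} \left(-9317\right) = - \frac{9317}{3} \approx -3105.7$)
$k + A = - \frac{9317}{3} - 46141 = - \frac{147740}{3}$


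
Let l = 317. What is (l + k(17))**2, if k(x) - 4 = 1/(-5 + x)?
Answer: 14845609/144 ≈ 1.0309e+5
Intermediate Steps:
k(x) = 4 + 1/(-5 + x)
(l + k(17))**2 = (317 + (-19 + 4*17)/(-5 + 17))**2 = (317 + (-19 + 68)/12)**2 = (317 + (1/12)*49)**2 = (317 + 49/12)**2 = (3853/12)**2 = 14845609/144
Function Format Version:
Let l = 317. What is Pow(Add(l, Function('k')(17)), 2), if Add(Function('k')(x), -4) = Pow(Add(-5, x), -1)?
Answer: Rational(14845609, 144) ≈ 1.0309e+5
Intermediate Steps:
Function('k')(x) = Add(4, Pow(Add(-5, x), -1))
Pow(Add(l, Function('k')(17)), 2) = Pow(Add(317, Mul(Pow(Add(-5, 17), -1), Add(-19, Mul(4, 17)))), 2) = Pow(Add(317, Mul(Pow(12, -1), Add(-19, 68))), 2) = Pow(Add(317, Mul(Rational(1, 12), 49)), 2) = Pow(Add(317, Rational(49, 12)), 2) = Pow(Rational(3853, 12), 2) = Rational(14845609, 144)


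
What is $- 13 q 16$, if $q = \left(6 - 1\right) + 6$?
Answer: $-2288$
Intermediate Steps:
$q = 11$ ($q = 5 + 6 = 11$)
$- 13 q 16 = \left(-13\right) 11 \cdot 16 = \left(-143\right) 16 = -2288$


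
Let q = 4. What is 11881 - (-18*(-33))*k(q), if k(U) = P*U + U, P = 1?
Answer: 7129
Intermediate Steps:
k(U) = 2*U (k(U) = 1*U + U = U + U = 2*U)
11881 - (-18*(-33))*k(q) = 11881 - (-18*(-33))*2*4 = 11881 - 594*8 = 11881 - 1*4752 = 11881 - 4752 = 7129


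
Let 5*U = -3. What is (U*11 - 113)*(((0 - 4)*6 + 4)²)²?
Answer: -19136000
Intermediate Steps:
U = -⅗ (U = (⅕)*(-3) = -⅗ ≈ -0.60000)
(U*11 - 113)*(((0 - 4)*6 + 4)²)² = (-⅗*11 - 113)*(((0 - 4)*6 + 4)²)² = (-33/5 - 113)*((-4*6 + 4)²)² = -598*(-24 + 4)⁴/5 = -598*((-20)²)²/5 = -598/5*400² = -598/5*160000 = -19136000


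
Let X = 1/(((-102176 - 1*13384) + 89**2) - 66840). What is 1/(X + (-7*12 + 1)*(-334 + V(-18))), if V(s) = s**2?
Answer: 174479/144817569 ≈ 0.0012048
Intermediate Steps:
X = -1/174479 (X = 1/(((-102176 - 13384) + 7921) - 66840) = 1/((-115560 + 7921) - 66840) = 1/(-107639 - 66840) = 1/(-174479) = -1/174479 ≈ -5.7314e-6)
1/(X + (-7*12 + 1)*(-334 + V(-18))) = 1/(-1/174479 + (-7*12 + 1)*(-334 + (-18)**2)) = 1/(-1/174479 + (-84 + 1)*(-334 + 324)) = 1/(-1/174479 - 83*(-10)) = 1/(-1/174479 + 830) = 1/(144817569/174479) = 174479/144817569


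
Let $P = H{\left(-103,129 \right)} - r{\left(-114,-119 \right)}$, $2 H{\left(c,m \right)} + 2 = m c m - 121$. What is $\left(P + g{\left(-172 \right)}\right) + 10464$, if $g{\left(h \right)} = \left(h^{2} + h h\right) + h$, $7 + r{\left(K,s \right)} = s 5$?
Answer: $-787011$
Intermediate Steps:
$r{\left(K,s \right)} = -7 + 5 s$ ($r{\left(K,s \right)} = -7 + s 5 = -7 + 5 s$)
$g{\left(h \right)} = h + 2 h^{2}$ ($g{\left(h \right)} = \left(h^{2} + h^{2}\right) + h = 2 h^{2} + h = h + 2 h^{2}$)
$H{\left(c,m \right)} = - \frac{123}{2} + \frac{c m^{2}}{2}$ ($H{\left(c,m \right)} = -1 + \frac{m c m - 121}{2} = -1 + \frac{c m m - 121}{2} = -1 + \frac{c m^{2} - 121}{2} = -1 + \frac{-121 + c m^{2}}{2} = -1 + \left(- \frac{121}{2} + \frac{c m^{2}}{2}\right) = - \frac{123}{2} + \frac{c m^{2}}{2}$)
$P = -856471$ ($P = \left(- \frac{123}{2} + \frac{1}{2} \left(-103\right) 129^{2}\right) - \left(-7 + 5 \left(-119\right)\right) = \left(- \frac{123}{2} + \frac{1}{2} \left(-103\right) 16641\right) - \left(-7 - 595\right) = \left(- \frac{123}{2} - \frac{1714023}{2}\right) - -602 = -857073 + 602 = -856471$)
$\left(P + g{\left(-172 \right)}\right) + 10464 = \left(-856471 - 172 \left(1 + 2 \left(-172\right)\right)\right) + 10464 = \left(-856471 - 172 \left(1 - 344\right)\right) + 10464 = \left(-856471 - -58996\right) + 10464 = \left(-856471 + 58996\right) + 10464 = -797475 + 10464 = -787011$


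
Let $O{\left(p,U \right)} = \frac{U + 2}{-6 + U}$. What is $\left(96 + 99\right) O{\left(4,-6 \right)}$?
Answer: $65$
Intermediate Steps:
$O{\left(p,U \right)} = \frac{2 + U}{-6 + U}$
$\left(96 + 99\right) O{\left(4,-6 \right)} = \left(96 + 99\right) \frac{2 - 6}{-6 - 6} = 195 \frac{1}{-12} \left(-4\right) = 195 \left(\left(- \frac{1}{12}\right) \left(-4\right)\right) = 195 \cdot \frac{1}{3} = 65$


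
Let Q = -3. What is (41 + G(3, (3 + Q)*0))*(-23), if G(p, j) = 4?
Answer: -1035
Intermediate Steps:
(41 + G(3, (3 + Q)*0))*(-23) = (41 + 4)*(-23) = 45*(-23) = -1035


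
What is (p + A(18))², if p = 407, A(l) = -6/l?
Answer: 1488400/9 ≈ 1.6538e+5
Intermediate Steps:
(p + A(18))² = (407 - 6/18)² = (407 - 6*1/18)² = (407 - ⅓)² = (1220/3)² = 1488400/9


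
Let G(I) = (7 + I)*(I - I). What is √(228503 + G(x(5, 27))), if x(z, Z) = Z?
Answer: √228503 ≈ 478.02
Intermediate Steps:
G(I) = 0 (G(I) = (7 + I)*0 = 0)
√(228503 + G(x(5, 27))) = √(228503 + 0) = √228503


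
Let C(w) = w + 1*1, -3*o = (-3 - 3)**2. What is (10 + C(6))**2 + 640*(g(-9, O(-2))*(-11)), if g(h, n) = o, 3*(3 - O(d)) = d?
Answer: 84769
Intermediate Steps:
O(d) = 3 - d/3
o = -12 (o = -(-3 - 3)**2/3 = -1/3*(-6)**2 = -1/3*36 = -12)
g(h, n) = -12
C(w) = 1 + w (C(w) = w + 1 = 1 + w)
(10 + C(6))**2 + 640*(g(-9, O(-2))*(-11)) = (10 + (1 + 6))**2 + 640*(-12*(-11)) = (10 + 7)**2 + 640*132 = 17**2 + 84480 = 289 + 84480 = 84769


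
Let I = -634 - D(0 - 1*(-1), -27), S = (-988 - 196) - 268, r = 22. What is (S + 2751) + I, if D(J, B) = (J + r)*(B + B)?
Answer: 1907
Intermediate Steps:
S = -1452 (S = -1184 - 268 = -1452)
D(J, B) = 2*B*(22 + J) (D(J, B) = (J + 22)*(B + B) = (22 + J)*(2*B) = 2*B*(22 + J))
I = 608 (I = -634 - 2*(-27)*(22 + (0 - 1*(-1))) = -634 - 2*(-27)*(22 + (0 + 1)) = -634 - 2*(-27)*(22 + 1) = -634 - 2*(-27)*23 = -634 - 1*(-1242) = -634 + 1242 = 608)
(S + 2751) + I = (-1452 + 2751) + 608 = 1299 + 608 = 1907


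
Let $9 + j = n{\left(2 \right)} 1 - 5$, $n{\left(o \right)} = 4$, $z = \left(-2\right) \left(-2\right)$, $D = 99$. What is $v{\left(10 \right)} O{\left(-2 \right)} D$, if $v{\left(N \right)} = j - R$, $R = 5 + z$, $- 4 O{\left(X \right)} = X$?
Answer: $- \frac{1881}{2} \approx -940.5$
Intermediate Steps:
$z = 4$
$O{\left(X \right)} = - \frac{X}{4}$
$j = -10$ ($j = -9 + \left(4 \cdot 1 - 5\right) = -9 + \left(4 - 5\right) = -9 - 1 = -10$)
$R = 9$ ($R = 5 + 4 = 9$)
$v{\left(N \right)} = -19$ ($v{\left(N \right)} = -10 - 9 = -19$)
$v{\left(10 \right)} O{\left(-2 \right)} D = - 19 \left(\left(- \frac{1}{4}\right) \left(-2\right)\right) 99 = \left(-19\right) \frac{1}{2} \cdot 99 = \left(- \frac{19}{2}\right) 99 = - \frac{1881}{2}$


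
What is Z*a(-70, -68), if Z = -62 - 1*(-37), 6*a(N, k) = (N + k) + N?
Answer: 2600/3 ≈ 866.67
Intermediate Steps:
a(N, k) = N/3 + k/6 (a(N, k) = ((N + k) + N)/6 = (k + 2*N)/6 = N/3 + k/6)
Z = -25 (Z = -62 + 37 = -25)
Z*a(-70, -68) = -25*((⅓)*(-70) + (⅙)*(-68)) = -25*(-70/3 - 34/3) = -25*(-104/3) = 2600/3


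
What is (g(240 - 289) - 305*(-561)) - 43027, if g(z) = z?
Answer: 128029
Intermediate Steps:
(g(240 - 289) - 305*(-561)) - 43027 = ((240 - 289) - 305*(-561)) - 43027 = (-49 + 171105) - 43027 = 171056 - 43027 = 128029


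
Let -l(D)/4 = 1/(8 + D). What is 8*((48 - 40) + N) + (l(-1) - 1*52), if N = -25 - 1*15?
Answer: -2160/7 ≈ -308.57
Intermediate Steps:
l(D) = -4/(8 + D)
N = -40 (N = -25 - 15 = -40)
8*((48 - 40) + N) + (l(-1) - 1*52) = 8*((48 - 40) - 40) + (-4/(8 - 1) - 1*52) = 8*(8 - 40) + (-4/7 - 52) = 8*(-32) + (-4*1/7 - 52) = -256 + (-4/7 - 52) = -256 - 368/7 = -2160/7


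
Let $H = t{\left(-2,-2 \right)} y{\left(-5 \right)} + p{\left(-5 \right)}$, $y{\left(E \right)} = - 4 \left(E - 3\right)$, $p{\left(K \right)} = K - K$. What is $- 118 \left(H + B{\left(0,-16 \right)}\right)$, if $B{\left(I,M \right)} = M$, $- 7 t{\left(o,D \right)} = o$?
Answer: $\frac{5664}{7} \approx 809.14$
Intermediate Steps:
$p{\left(K \right)} = 0$
$t{\left(o,D \right)} = - \frac{o}{7}$
$y{\left(E \right)} = 12 - 4 E$ ($y{\left(E \right)} = - 4 \left(-3 + E\right) = 12 - 4 E$)
$H = \frac{64}{7}$ ($H = \left(- \frac{1}{7}\right) \left(-2\right) \left(12 - -20\right) + 0 = \frac{2 \left(12 + 20\right)}{7} + 0 = \frac{2}{7} \cdot 32 + 0 = \frac{64}{7} + 0 = \frac{64}{7} \approx 9.1429$)
$- 118 \left(H + B{\left(0,-16 \right)}\right) = - 118 \left(\frac{64}{7} - 16\right) = \left(-118\right) \left(- \frac{48}{7}\right) = \frac{5664}{7}$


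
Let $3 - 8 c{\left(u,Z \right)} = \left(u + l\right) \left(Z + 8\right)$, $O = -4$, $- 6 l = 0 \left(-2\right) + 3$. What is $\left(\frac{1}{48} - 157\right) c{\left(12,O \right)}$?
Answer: $\frac{324005}{384} \approx 843.76$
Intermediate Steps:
$l = - \frac{1}{2}$ ($l = - \frac{0 \left(-2\right) + 3}{6} = - \frac{0 + 3}{6} = \left(- \frac{1}{6}\right) 3 = - \frac{1}{2} \approx -0.5$)
$c{\left(u,Z \right)} = \frac{3}{8} - \frac{\left(8 + Z\right) \left(- \frac{1}{2} + u\right)}{8}$ ($c{\left(u,Z \right)} = \frac{3}{8} - \frac{\left(u - \frac{1}{2}\right) \left(Z + 8\right)}{8} = \frac{3}{8} - \frac{\left(- \frac{1}{2} + u\right) \left(8 + Z\right)}{8} = \frac{3}{8} - \frac{\left(8 + Z\right) \left(- \frac{1}{2} + u\right)}{8}$)
$\left(\frac{1}{48} - 157\right) c{\left(12,O \right)} = \left(\frac{1}{48} - 157\right) \left(\frac{7}{8} - 12 + \frac{1}{16} \left(-4\right) - \left(- \frac{1}{2}\right) 12\right) = \left(\frac{1}{48} - 157\right) \left(\frac{7}{8} - 12 - \frac{1}{4} + 6\right) = \left(- \frac{7535}{48}\right) \left(- \frac{43}{8}\right) = \frac{324005}{384}$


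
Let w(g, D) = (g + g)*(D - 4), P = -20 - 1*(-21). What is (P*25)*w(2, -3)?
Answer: -700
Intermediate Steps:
P = 1 (P = -20 + 21 = 1)
w(g, D) = 2*g*(-4 + D) (w(g, D) = (2*g)*(-4 + D) = 2*g*(-4 + D))
(P*25)*w(2, -3) = (1*25)*(2*2*(-4 - 3)) = 25*(2*2*(-7)) = 25*(-28) = -700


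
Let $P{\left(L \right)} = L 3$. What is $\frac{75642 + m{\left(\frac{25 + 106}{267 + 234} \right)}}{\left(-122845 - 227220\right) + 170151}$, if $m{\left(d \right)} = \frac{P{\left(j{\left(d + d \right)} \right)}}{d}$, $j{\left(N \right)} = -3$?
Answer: $- \frac{9904593}{23568734} \approx -0.42024$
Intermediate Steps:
$P{\left(L \right)} = 3 L$
$m{\left(d \right)} = - \frac{9}{d}$ ($m{\left(d \right)} = \frac{3 \left(-3\right)}{d} = - \frac{9}{d}$)
$\frac{75642 + m{\left(\frac{25 + 106}{267 + 234} \right)}}{\left(-122845 - 227220\right) + 170151} = \frac{75642 - \frac{9}{\left(25 + 106\right) \frac{1}{267 + 234}}}{\left(-122845 - 227220\right) + 170151} = \frac{75642 - \frac{9}{131 \cdot \frac{1}{501}}}{\left(-122845 - 227220\right) + 170151} = \frac{75642 - \frac{9}{131 \cdot \frac{1}{501}}}{-350065 + 170151} = \frac{75642 - \frac{9}{\frac{131}{501}}}{-179914} = \left(75642 - \frac{4509}{131}\right) \left(- \frac{1}{179914}\right) = \frac{9904593}{131} \left(- \frac{1}{179914}\right) = - \frac{9904593}{23568734}$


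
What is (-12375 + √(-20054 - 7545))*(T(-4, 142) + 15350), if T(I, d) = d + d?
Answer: -193470750 + 15634*I*√27599 ≈ -1.9347e+8 + 2.5973e+6*I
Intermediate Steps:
T(I, d) = 2*d
(-12375 + √(-20054 - 7545))*(T(-4, 142) + 15350) = (-12375 + √(-20054 - 7545))*(2*142 + 15350) = (-12375 + √(-27599))*(284 + 15350) = (-12375 + I*√27599)*15634 = -193470750 + 15634*I*√27599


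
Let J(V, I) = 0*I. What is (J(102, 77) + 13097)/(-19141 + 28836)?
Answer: 1871/1385 ≈ 1.3509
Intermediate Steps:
J(V, I) = 0
(J(102, 77) + 13097)/(-19141 + 28836) = (0 + 13097)/(-19141 + 28836) = 13097/9695 = 13097*(1/9695) = 1871/1385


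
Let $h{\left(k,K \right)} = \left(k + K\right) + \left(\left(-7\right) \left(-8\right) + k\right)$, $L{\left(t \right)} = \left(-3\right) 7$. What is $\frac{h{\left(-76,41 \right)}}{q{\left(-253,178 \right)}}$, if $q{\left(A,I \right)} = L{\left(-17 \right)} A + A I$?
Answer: $\frac{5}{3611} \approx 0.0013847$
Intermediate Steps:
$L{\left(t \right)} = -21$
$h{\left(k,K \right)} = 56 + K + 2 k$ ($h{\left(k,K \right)} = \left(K + k\right) + \left(56 + k\right) = 56 + K + 2 k$)
$q{\left(A,I \right)} = - 21 A + A I$
$\frac{h{\left(-76,41 \right)}}{q{\left(-253,178 \right)}} = \frac{56 + 41 + 2 \left(-76\right)}{\left(-253\right) \left(-21 + 178\right)} = \frac{56 + 41 - 152}{\left(-253\right) 157} = - \frac{55}{-39721} = \left(-55\right) \left(- \frac{1}{39721}\right) = \frac{5}{3611}$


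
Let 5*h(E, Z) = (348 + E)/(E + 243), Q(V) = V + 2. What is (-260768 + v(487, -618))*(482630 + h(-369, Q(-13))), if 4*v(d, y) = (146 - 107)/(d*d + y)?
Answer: -3572520045728468333/28386120 ≈ -1.2585e+11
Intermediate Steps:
Q(V) = 2 + V
v(d, y) = 39/(4*(y + d²)) (v(d, y) = ((146 - 107)/(d*d + y))/4 = (39/(d² + y))/4 = (39/(y + d²))/4 = 39/(4*(y + d²)))
h(E, Z) = (348 + E)/(5*(243 + E)) (h(E, Z) = ((348 + E)/(E + 243))/5 = ((348 + E)/(243 + E))/5 = (348 + E)/(5*(243 + E)))
(-260768 + v(487, -618))*(482630 + h(-369, Q(-13))) = (-260768 + 39/(4*(-618 + 487²)))*(482630 + (348 - 369)/(5*(243 - 369))) = (-260768 + 39/(4*(-618 + 237169)))*(482630 + (⅕)*(-21)/(-126)) = (-260768 + (39/4)/236551)*(482630 + (⅕)*(-1/126)*(-21)) = (-260768 + (39/4)*(1/236551))*(482630 + 1/30) = (-260768 + 39/946204)*(14478901/30) = -246739724633/946204*14478901/30 = -3572520045728468333/28386120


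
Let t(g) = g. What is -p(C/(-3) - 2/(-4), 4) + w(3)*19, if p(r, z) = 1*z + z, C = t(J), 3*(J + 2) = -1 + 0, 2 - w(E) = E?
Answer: -27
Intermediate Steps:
w(E) = 2 - E
J = -7/3 (J = -2 + (-1 + 0)/3 = -2 + (1/3)*(-1) = -2 - 1/3 = -7/3 ≈ -2.3333)
C = -7/3 ≈ -2.3333
p(r, z) = 2*z (p(r, z) = z + z = 2*z)
-p(C/(-3) - 2/(-4), 4) + w(3)*19 = -2*4 + (2 - 1*3)*19 = -1*8 + (2 - 3)*19 = -8 - 1*19 = -8 - 19 = -27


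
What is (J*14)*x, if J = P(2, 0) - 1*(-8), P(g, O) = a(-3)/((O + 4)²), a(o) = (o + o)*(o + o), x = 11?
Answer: 3157/2 ≈ 1578.5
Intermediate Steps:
a(o) = 4*o² (a(o) = (2*o)*(2*o) = 4*o²)
P(g, O) = 36/(4 + O)² (P(g, O) = (4*(-3)²)/((O + 4)²) = (4*9)/((4 + O)²) = 36/(4 + O)²)
J = 41/4 (J = 36/(4 + 0)² - 1*(-8) = 36/4² + 8 = 36*(1/16) + 8 = 9/4 + 8 = 41/4 ≈ 10.250)
(J*14)*x = ((41/4)*14)*11 = (287/2)*11 = 3157/2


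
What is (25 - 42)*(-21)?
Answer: 357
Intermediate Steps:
(25 - 42)*(-21) = -17*(-21) = 357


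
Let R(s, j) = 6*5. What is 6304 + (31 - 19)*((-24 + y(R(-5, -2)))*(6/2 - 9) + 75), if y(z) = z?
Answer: 6772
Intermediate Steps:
R(s, j) = 30
6304 + (31 - 19)*((-24 + y(R(-5, -2)))*(6/2 - 9) + 75) = 6304 + (31 - 19)*((-24 + 30)*(6/2 - 9) + 75) = 6304 + 12*(6*(6*(½) - 9) + 75) = 6304 + 12*(6*(3 - 9) + 75) = 6304 + 12*(6*(-6) + 75) = 6304 + 12*(-36 + 75) = 6304 + 12*39 = 6304 + 468 = 6772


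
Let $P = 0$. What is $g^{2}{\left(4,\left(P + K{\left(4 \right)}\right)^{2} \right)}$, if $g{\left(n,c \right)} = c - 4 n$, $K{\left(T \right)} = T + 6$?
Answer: $7056$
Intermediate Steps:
$K{\left(T \right)} = 6 + T$
$g^{2}{\left(4,\left(P + K{\left(4 \right)}\right)^{2} \right)} = \left(\left(0 + \left(6 + 4\right)\right)^{2} - 16\right)^{2} = \left(\left(0 + 10\right)^{2} - 16\right)^{2} = \left(10^{2} - 16\right)^{2} = \left(100 - 16\right)^{2} = 84^{2} = 7056$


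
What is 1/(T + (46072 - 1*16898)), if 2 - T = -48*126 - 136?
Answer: 1/35360 ≈ 2.8281e-5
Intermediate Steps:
T = 6186 (T = 2 - (-48*126 - 136) = 2 - (-6048 - 136) = 2 - 1*(-6184) = 2 + 6184 = 6186)
1/(T + (46072 - 1*16898)) = 1/(6186 + (46072 - 1*16898)) = 1/(6186 + (46072 - 16898)) = 1/(6186 + 29174) = 1/35360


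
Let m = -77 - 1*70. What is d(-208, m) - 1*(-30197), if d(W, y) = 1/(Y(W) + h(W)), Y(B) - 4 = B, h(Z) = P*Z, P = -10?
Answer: 56649573/1876 ≈ 30197.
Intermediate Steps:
h(Z) = -10*Z
m = -147 (m = -77 - 70 = -147)
Y(B) = 4 + B
d(W, y) = 1/(4 - 9*W) (d(W, y) = 1/((4 + W) - 10*W) = 1/(4 - 9*W))
d(-208, m) - 1*(-30197) = -1/(-4 + 9*(-208)) - 1*(-30197) = -1/(-4 - 1872) + 30197 = -1/(-1876) + 30197 = -1*(-1/1876) + 30197 = 1/1876 + 30197 = 56649573/1876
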